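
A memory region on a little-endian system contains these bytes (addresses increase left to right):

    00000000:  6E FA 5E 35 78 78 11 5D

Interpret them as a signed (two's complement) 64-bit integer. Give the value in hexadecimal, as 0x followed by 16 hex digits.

In little-endian order the low byte comes first in memory.
Reassemble most-significant byte first: 5D 11 78 78 35 5E FA 6E → 0x5D117878355EFA6E.

0x5D117878355EFA6E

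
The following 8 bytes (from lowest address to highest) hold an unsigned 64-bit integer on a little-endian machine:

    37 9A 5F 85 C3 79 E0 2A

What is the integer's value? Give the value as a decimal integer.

In little-endian order the low byte comes first in memory.
Reassemble most-significant byte first: 2A E0 79 C3 85 5F 9A 37 → 0x2AE079C3855F9A37.
0x2AE079C3855F9A37 = 3089603225039378999.

3089603225039378999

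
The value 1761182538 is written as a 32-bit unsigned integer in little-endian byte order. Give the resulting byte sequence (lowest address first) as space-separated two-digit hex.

4A 83 F9 68

1761182538 in hexadecimal, padded to 32 bits, is 0x68F9834A.
Split into bytes (most-significant first): 68 F9 83 4A.
Little-endian stores the least-significant byte at the lowest address.
So at ascending addresses the bytes are 4A 83 F9 68.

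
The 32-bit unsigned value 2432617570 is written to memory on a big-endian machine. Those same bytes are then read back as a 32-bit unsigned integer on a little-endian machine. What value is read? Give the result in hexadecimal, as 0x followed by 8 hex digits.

0x62CCFE90

2432617570 in 32-bit hexadecimal is 0x90FECC62.
Stored big-endian, the bytes at ascending addresses are 90 FE CC 62.
Read back as little-endian, the first byte is least significant, giving 0x62CCFE90.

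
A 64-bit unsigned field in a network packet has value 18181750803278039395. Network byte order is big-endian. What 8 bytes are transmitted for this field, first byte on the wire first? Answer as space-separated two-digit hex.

18181750803278039395 in hexadecimal, padded to 64 bits, is 0xFC528E06480F8963.
Split into bytes (most-significant first): FC 52 8E 06 48 0F 89 63.
In big-endian order the high byte comes first in memory.
So the memory order matches the most-significant-first order: FC 52 8E 06 48 0F 89 63.

FC 52 8E 06 48 0F 89 63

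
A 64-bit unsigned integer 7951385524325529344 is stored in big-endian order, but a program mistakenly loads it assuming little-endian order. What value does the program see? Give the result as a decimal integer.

7951385524325529344 in 64-bit hexadecimal is 0x6E58FF01919B3700.
Stored big-endian, the bytes at ascending addresses are 6E 58 FF 01 91 9B 37 00.
Read back as little-endian, the first byte is least significant, giving 0x00379B9101FF586E.
0x00379B9101FF586E = 15652170825160814.

15652170825160814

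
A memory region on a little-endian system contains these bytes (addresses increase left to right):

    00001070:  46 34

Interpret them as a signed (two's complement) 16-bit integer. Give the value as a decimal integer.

13382

Little-endian stores the least-significant byte at the lowest address.
Reassemble most-significant byte first: 34 46 → 0x3446.
0x3446 = 13382.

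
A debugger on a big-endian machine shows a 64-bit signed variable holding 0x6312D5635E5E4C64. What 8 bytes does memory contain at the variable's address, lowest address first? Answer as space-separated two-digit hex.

Split into bytes (most-significant first): 63 12 D5 63 5E 5E 4C 64.
Big-endian: lowest address holds the most-significant byte.
So the memory order matches the most-significant-first order: 63 12 D5 63 5E 5E 4C 64.

63 12 D5 63 5E 5E 4C 64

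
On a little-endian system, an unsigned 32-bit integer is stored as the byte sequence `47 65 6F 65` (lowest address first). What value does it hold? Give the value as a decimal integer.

In little-endian order the low byte comes first in memory.
Reassemble most-significant byte first: 65 6F 65 47 → 0x656F6547.
0x656F6547 = 1701799239.

1701799239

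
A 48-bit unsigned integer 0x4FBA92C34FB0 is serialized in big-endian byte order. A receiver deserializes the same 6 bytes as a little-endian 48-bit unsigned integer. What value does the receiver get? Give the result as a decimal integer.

Stored big-endian, the bytes at ascending addresses are 4F BA 92 C3 4F B0.
Read back as little-endian, the first byte is least significant, giving 0xB04FC392BA4F.
0xB04FC392BA4F = 193856630078031.

193856630078031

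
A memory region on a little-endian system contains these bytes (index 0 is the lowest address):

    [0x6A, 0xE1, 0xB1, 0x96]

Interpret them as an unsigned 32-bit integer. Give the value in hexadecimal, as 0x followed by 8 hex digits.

0x96B1E16A

Little-endian: lowest address holds the least-significant byte.
Reassemble most-significant byte first: 96 B1 E1 6A → 0x96B1E16A.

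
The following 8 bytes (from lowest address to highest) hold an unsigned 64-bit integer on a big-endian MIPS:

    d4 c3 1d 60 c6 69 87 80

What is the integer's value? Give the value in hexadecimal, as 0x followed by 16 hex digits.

Big-endian stores the most-significant byte at the lowest address.
The bytes are already most-significant first: 0xD4C31D60C6698780.

0xD4C31D60C6698780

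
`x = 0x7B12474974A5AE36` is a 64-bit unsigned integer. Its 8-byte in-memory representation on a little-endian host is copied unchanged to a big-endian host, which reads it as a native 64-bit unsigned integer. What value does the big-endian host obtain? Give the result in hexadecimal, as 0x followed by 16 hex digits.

0x36AEA5744947127B

Stored little-endian, the bytes at ascending addresses are 36 AE A5 74 49 47 12 7B.
Read back as big-endian, the last byte is least significant, giving 0x36AEA5744947127B.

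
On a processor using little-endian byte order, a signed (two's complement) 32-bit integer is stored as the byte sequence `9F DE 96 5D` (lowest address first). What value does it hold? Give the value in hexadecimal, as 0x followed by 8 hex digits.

0x5D96DE9F

Little-endian stores the least-significant byte at the lowest address.
Reassemble most-significant byte first: 5D 96 DE 9F → 0x5D96DE9F.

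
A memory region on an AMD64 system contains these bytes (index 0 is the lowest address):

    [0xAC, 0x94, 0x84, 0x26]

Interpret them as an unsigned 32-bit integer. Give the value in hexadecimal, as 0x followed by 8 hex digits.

Little-endian stores the least-significant byte at the lowest address.
Reassemble most-significant byte first: 26 84 94 AC → 0x268494AC.

0x268494AC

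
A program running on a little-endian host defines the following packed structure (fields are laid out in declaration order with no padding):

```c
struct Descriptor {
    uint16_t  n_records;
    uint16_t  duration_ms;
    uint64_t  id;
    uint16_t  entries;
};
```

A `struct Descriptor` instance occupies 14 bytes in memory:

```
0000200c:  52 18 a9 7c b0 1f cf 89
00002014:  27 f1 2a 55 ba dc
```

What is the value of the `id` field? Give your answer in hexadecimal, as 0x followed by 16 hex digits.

`id` follows `n_records` (2 B), `duration_ms` (2 B), so it starts at offset 2 + 2 = 4 and occupies 8 bytes.
Bytes at offsets 4..11: B0 1F CF 89 27 F1 2A 55.
Little-endian stores the least-significant byte at the lowest address.
Reassemble most-significant byte first: 55 2A F1 27 89 CF 1F B0 → 0x552AF12789CF1FB0.

0x552AF12789CF1FB0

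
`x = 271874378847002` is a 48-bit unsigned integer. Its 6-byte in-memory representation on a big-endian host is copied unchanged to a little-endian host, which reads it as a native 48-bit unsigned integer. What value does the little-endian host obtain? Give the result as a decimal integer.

271874378847002 in 48-bit hexadecimal is 0xF744AFC6531A.
Stored big-endian, the bytes at ascending addresses are F7 44 AF C6 53 1A.
Read back as little-endian, the first byte is least significant, giving 0x1A53C6AF44F7.
0x1A53C6AF44F7 = 28947117982967.

28947117982967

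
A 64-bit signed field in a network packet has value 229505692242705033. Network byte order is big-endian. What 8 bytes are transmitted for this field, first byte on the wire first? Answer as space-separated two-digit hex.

03 2F 5E 36 0C 0E 7A 89

229505692242705033 in hexadecimal, padded to 64 bits, is 0x032F5E360C0E7A89.
Split into bytes (most-significant first): 03 2F 5E 36 0C 0E 7A 89.
In big-endian order the high byte comes first in memory.
So the memory order matches the most-significant-first order: 03 2F 5E 36 0C 0E 7A 89.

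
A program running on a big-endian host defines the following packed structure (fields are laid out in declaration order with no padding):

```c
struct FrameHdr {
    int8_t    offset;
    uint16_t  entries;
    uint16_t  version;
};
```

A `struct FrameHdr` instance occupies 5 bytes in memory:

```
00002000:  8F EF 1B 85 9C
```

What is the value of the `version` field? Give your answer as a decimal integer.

34204

`version` follows `offset` (1 B), `entries` (2 B), so it starts at offset 1 + 2 = 3 and occupies 2 bytes.
Bytes at offsets 3..4: 85 9C.
Big-endian: lowest address holds the most-significant byte.
The bytes are already most-significant first: 0x859C.
0x859C = 34204.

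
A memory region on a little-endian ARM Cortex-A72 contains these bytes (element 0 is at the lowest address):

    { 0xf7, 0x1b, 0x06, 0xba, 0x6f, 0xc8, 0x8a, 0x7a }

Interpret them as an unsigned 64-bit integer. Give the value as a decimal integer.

Little-endian stores the least-significant byte at the lowest address.
Reassemble most-significant byte first: 7A 8A C8 6F BA 06 1B F7 → 0x7A8AC86FBA061BF7.
0x7A8AC86FBA061BF7 = 8830090401601166327.

8830090401601166327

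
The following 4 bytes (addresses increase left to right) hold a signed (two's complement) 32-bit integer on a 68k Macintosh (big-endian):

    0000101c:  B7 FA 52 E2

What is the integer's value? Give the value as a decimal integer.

In big-endian order the high byte comes first in memory.
The bytes are already most-significant first: 0xB7FA52E2.
Top bit is set, so as a signed 32-bit value this is 0xB7FA52E2 − 2^32 = -1208331550.

-1208331550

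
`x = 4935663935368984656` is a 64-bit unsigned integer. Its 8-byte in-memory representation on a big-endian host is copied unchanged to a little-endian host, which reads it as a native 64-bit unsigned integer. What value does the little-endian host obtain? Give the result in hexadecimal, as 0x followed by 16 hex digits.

0x50F85FEE32007F44

4935663935368984656 in 64-bit hexadecimal is 0x447F0032EE5FF850.
Stored big-endian, the bytes at ascending addresses are 44 7F 00 32 EE 5F F8 50.
Read back as little-endian, the first byte is least significant, giving 0x50F85FEE32007F44.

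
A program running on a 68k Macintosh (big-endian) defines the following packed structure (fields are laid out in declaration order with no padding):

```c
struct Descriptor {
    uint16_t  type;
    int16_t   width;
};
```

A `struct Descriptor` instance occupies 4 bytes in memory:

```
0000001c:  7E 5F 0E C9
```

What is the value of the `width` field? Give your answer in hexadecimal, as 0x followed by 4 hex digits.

`width` follows `type` (2 bytes), so it starts at byte offset 2 and occupies 2 bytes.
Bytes at offsets 2..3: 0E C9.
In big-endian order the high byte comes first in memory.
The bytes are already most-significant first: 0x0EC9.

0x0EC9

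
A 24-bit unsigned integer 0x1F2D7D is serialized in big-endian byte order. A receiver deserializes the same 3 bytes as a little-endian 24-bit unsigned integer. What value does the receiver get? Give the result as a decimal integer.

8203551

Stored big-endian, the bytes at ascending addresses are 1F 2D 7D.
Read back as little-endian, the first byte is least significant, giving 0x7D2D1F.
0x7D2D1F = 8203551.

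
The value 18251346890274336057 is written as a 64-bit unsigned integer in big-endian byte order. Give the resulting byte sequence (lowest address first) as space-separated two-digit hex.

FD 49 CF 4C 03 3B 6D 39

18251346890274336057 in hexadecimal, padded to 64 bits, is 0xFD49CF4C033B6D39.
Split into bytes (most-significant first): FD 49 CF 4C 03 3B 6D 39.
Big-endian: lowest address holds the most-significant byte.
So the memory order matches the most-significant-first order: FD 49 CF 4C 03 3B 6D 39.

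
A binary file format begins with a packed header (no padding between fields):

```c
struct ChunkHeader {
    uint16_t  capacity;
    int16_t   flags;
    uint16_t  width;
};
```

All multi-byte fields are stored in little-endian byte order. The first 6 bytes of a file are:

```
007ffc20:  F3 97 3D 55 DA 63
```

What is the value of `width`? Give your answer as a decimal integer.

25562

`width` follows `capacity` (2 B), `flags` (2 B), so it starts at offset 2 + 2 = 4 and occupies 2 bytes.
Bytes at offsets 4..5: DA 63.
Little-endian: lowest address holds the least-significant byte.
Reassemble most-significant byte first: 63 DA → 0x63DA.
0x63DA = 25562.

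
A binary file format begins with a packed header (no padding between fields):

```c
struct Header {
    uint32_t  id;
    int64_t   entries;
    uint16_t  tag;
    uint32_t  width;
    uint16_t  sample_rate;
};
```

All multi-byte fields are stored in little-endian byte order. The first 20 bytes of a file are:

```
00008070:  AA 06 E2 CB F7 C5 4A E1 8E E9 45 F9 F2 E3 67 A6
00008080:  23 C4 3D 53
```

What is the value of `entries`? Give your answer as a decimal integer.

-484724584998058505

`entries` follows `id` (4 bytes), so it starts at byte offset 4 and occupies 8 bytes.
Bytes at offsets 4..11: F7 C5 4A E1 8E E9 45 F9.
Little-endian stores the least-significant byte at the lowest address.
Reassemble most-significant byte first: F9 45 E9 8E E1 4A C5 F7 → 0xF945E98EE14AC5F7.
Top bit is set, so as a signed 64-bit value this is 0xF945E98EE14AC5F7 − 2^64 = -484724584998058505.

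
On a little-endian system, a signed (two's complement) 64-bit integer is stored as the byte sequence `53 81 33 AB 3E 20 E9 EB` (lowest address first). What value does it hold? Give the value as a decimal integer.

-1447590351690563245

Little-endian: lowest address holds the least-significant byte.
Reassemble most-significant byte first: EB E9 20 3E AB 33 81 53 → 0xEBE9203EAB338153.
Top bit is set, so as a signed 64-bit value this is 0xEBE9203EAB338153 − 2^64 = -1447590351690563245.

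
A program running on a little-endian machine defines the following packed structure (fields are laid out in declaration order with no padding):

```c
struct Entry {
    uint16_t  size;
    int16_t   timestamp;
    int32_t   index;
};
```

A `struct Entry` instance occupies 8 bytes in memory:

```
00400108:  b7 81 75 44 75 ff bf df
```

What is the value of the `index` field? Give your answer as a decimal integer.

-541065355

`index` follows `size` (2 B), `timestamp` (2 B), so it starts at offset 2 + 2 = 4 and occupies 4 bytes.
Bytes at offsets 4..7: 75 FF BF DF.
Little-endian: lowest address holds the least-significant byte.
Reassemble most-significant byte first: DF BF FF 75 → 0xDFBFFF75.
Top bit is set, so as a signed 32-bit value this is 0xDFBFFF75 − 2^32 = -541065355.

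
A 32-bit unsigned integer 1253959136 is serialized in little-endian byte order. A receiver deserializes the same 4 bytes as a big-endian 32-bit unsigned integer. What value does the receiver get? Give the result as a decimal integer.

3773152586

1253959136 in 32-bit hexadecimal is 0x4ABDE5E0.
Stored little-endian, the bytes at ascending addresses are E0 E5 BD 4A.
Read back as big-endian, the last byte is least significant, giving 0xE0E5BD4A.
0xE0E5BD4A = 3773152586.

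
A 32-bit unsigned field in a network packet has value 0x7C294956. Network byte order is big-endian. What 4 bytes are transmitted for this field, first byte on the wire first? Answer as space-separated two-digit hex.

Split into bytes (most-significant first): 7C 29 49 56.
In big-endian order the high byte comes first in memory.
So the memory order matches the most-significant-first order: 7C 29 49 56.

7C 29 49 56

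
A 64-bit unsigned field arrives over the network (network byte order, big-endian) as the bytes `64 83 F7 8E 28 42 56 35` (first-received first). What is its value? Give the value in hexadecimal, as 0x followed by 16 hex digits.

0x6483F78E28425635

In big-endian order the high byte comes first in memory.
The bytes are already most-significant first: 0x6483F78E28425635.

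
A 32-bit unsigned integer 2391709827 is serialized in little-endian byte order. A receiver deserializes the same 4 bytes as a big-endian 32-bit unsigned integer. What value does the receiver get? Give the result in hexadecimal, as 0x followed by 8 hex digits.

2391709827 in 32-bit hexadecimal is 0x8E8E9883.
Stored little-endian, the bytes at ascending addresses are 83 98 8E 8E.
Read back as big-endian, the last byte is least significant, giving 0x83988E8E.

0x83988E8E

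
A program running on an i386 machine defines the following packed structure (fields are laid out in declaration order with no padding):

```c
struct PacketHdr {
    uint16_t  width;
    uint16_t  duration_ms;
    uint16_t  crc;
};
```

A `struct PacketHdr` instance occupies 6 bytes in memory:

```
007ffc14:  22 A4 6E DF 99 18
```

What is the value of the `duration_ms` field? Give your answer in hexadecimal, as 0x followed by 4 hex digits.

0xDF6E

`duration_ms` follows `width` (2 bytes), so it starts at byte offset 2 and occupies 2 bytes.
Bytes at offsets 2..3: 6E DF.
Little-endian: lowest address holds the least-significant byte.
Reassemble most-significant byte first: DF 6E → 0xDF6E.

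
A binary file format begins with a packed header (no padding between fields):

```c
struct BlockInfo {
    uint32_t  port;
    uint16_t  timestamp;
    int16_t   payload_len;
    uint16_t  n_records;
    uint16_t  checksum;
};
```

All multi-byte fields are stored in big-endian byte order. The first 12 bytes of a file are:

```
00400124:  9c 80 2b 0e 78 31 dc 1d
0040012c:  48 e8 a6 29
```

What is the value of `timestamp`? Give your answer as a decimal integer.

30769

`timestamp` follows `port` (4 bytes), so it starts at byte offset 4 and occupies 2 bytes.
Bytes at offsets 4..5: 78 31.
Big-endian: lowest address holds the most-significant byte.
The bytes are already most-significant first: 0x7831.
0x7831 = 30769.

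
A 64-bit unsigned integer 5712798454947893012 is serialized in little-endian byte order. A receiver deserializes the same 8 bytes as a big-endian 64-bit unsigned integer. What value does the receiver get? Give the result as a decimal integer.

5712798454947893012 in 64-bit hexadecimal is 0x4F47EFED5491CF14.
Stored little-endian, the bytes at ascending addresses are 14 CF 91 54 ED EF 47 4F.
Read back as big-endian, the last byte is least significant, giving 0x14CF9154EDEF474F.
0x14CF9154EDEF474F = 1499576994892826447.

1499576994892826447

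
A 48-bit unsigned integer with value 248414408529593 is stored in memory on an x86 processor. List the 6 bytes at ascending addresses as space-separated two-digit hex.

248414408529593 in hexadecimal, padded to 48 bits, is 0xE1EE7C93D6B9.
Split into bytes (most-significant first): E1 EE 7C 93 D6 B9.
In little-endian order the low byte comes first in memory.
So at ascending addresses the bytes are B9 D6 93 7C EE E1.

B9 D6 93 7C EE E1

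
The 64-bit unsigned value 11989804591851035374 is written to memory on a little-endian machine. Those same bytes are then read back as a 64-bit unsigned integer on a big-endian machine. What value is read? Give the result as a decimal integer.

17211245293418800294

11989804591851035374 in 64-bit hexadecimal is 0xA66457C067A0DAEE.
Stored little-endian, the bytes at ascending addresses are EE DA A0 67 C0 57 64 A6.
Read back as big-endian, the last byte is least significant, giving 0xEEDAA067C05764A6.
0xEEDAA067C05764A6 = 17211245293418800294.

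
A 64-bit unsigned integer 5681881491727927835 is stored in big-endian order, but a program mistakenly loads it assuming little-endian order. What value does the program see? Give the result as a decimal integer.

5681881491727927835 in 64-bit hexadecimal is 0x4EDA191CE24F4A1B.
Stored big-endian, the bytes at ascending addresses are 4E DA 19 1C E2 4F 4A 1B.
Read back as little-endian, the first byte is least significant, giving 0x1B4A4FE21C19DA4E.
0x1B4A4FE21C19DA4E = 1966472019853302350.

1966472019853302350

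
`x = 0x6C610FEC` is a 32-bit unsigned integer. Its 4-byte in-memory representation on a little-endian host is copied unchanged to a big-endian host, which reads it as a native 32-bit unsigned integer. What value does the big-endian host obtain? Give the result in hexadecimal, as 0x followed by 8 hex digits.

Stored little-endian, the bytes at ascending addresses are EC 0F 61 6C.
Read back as big-endian, the last byte is least significant, giving 0xEC0F616C.

0xEC0F616C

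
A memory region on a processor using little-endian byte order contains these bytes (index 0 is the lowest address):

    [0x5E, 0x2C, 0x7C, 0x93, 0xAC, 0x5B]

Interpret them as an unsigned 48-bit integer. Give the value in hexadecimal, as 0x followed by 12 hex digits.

Little-endian: lowest address holds the least-significant byte.
Reassemble most-significant byte first: 5B AC 93 7C 2C 5E → 0x5BAC937C2C5E.

0x5BAC937C2C5E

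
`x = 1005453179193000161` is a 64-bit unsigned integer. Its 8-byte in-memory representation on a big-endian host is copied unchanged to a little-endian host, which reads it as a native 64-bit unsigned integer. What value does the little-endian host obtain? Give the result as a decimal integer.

16212983811306615821

1005453179193000161 in 64-bit hexadecimal is 0x0DF41656E01600E1.
Stored big-endian, the bytes at ascending addresses are 0D F4 16 56 E0 16 00 E1.
Read back as little-endian, the first byte is least significant, giving 0xE10016E05616F40D.
0xE10016E05616F40D = 16212983811306615821.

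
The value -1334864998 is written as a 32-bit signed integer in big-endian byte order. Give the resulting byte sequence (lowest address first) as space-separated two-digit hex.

Two's complement of -1334864998 in 32 bits: 1334864998 = 0x4F906C66; invert → 0xB06F9399; add 1 → 0xB06F939A.
Split into bytes (most-significant first): B0 6F 93 9A.
Big-endian: lowest address holds the most-significant byte.
So the memory order matches the most-significant-first order: B0 6F 93 9A.

B0 6F 93 9A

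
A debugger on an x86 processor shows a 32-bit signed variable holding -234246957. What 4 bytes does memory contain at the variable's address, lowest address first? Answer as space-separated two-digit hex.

Two's complement of -234246957 in 32 bits: 234246957 = 0x0DF6532D; invert → 0xF209ACD2; add 1 → 0xF209ACD3.
Split into bytes (most-significant first): F2 09 AC D3.
Little-endian: lowest address holds the least-significant byte.
So at ascending addresses the bytes are D3 AC 09 F2.

D3 AC 09 F2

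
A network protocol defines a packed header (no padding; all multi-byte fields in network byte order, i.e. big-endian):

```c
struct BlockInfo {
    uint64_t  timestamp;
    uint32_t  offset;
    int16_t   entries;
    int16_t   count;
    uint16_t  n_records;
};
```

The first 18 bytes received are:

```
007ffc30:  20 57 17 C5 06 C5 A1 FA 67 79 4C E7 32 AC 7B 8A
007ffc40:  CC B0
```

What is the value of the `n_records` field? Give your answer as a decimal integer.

`n_records` follows `timestamp` (8 B), `offset` (4 B), `entries` (2 B), `count` (2 B), so it starts at offset 8 + 4 + 2 + 2 = 16 and occupies 2 bytes.
Bytes at offsets 16..17: CC B0.
In big-endian order the high byte comes first in memory.
The bytes are already most-significant first: 0xCCB0.
0xCCB0 = 52400.

52400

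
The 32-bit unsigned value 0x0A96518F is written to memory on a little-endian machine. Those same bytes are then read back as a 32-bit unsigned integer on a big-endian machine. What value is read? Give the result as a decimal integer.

Stored little-endian, the bytes at ascending addresses are 8F 51 96 0A.
Read back as big-endian, the last byte is least significant, giving 0x8F51960A.
0x8F51960A = 2404488714.

2404488714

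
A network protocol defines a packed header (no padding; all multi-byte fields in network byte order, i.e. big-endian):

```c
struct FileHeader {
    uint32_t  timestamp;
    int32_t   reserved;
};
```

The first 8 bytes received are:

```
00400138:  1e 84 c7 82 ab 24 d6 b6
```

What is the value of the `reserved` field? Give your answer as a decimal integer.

-1423649098

`reserved` follows `timestamp` (4 bytes), so it starts at byte offset 4 and occupies 4 bytes.
Bytes at offsets 4..7: AB 24 D6 B6.
Big-endian stores the most-significant byte at the lowest address.
The bytes are already most-significant first: 0xAB24D6B6.
Top bit is set, so as a signed 32-bit value this is 0xAB24D6B6 − 2^32 = -1423649098.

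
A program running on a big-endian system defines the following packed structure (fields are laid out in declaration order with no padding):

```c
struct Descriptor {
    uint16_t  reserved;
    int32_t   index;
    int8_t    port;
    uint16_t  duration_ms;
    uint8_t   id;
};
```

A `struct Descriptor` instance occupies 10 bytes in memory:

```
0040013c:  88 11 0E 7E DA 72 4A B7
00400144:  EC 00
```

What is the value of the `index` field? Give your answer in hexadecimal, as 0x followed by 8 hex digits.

0x0E7EDA72

`index` follows `reserved` (2 bytes), so it starts at byte offset 2 and occupies 4 bytes.
Bytes at offsets 2..5: 0E 7E DA 72.
In big-endian order the high byte comes first in memory.
The bytes are already most-significant first: 0x0E7EDA72.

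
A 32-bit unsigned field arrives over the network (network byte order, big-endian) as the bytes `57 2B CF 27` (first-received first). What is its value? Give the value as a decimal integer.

In big-endian order the high byte comes first in memory.
The bytes are already most-significant first: 0x572BCF27.
0x572BCF27 = 1462488871.

1462488871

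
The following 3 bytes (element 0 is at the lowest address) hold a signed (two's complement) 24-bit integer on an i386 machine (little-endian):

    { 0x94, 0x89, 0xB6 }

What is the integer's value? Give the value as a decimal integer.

-4814444

Little-endian stores the least-significant byte at the lowest address.
Reassemble most-significant byte first: B6 89 94 → 0xB68994.
Top bit is set, so as a signed 24-bit value this is 0xB68994 − 2^24 = -4814444.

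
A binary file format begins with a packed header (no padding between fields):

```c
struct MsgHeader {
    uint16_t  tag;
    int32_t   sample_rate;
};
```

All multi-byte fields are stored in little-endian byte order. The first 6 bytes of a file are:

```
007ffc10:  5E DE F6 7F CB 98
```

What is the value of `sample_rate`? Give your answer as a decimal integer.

`sample_rate` follows `tag` (2 bytes), so it starts at byte offset 2 and occupies 4 bytes.
Bytes at offsets 2..5: F6 7F CB 98.
Little-endian stores the least-significant byte at the lowest address.
Reassemble most-significant byte first: 98 CB 7F F6 → 0x98CB7FF6.
Top bit is set, so as a signed 32-bit value this is 0x98CB7FF6 − 2^32 = -1731493898.

-1731493898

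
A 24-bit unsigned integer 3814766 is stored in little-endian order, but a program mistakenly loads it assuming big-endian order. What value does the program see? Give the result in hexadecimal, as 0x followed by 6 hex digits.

0x6E353A

3814766 in 24-bit hexadecimal is 0x3A356E.
Stored little-endian, the bytes at ascending addresses are 6E 35 3A.
Read back as big-endian, the last byte is least significant, giving 0x6E353A.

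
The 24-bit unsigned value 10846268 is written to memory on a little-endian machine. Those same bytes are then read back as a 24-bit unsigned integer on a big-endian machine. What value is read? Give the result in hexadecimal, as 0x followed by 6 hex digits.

0x3C80A5

10846268 in 24-bit hexadecimal is 0xA5803C.
Stored little-endian, the bytes at ascending addresses are 3C 80 A5.
Read back as big-endian, the last byte is least significant, giving 0x3C80A5.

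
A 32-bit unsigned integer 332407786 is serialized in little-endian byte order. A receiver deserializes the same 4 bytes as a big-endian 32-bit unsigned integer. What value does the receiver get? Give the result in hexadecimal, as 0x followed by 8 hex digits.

332407786 in 32-bit hexadecimal is 0x13D023EA.
Stored little-endian, the bytes at ascending addresses are EA 23 D0 13.
Read back as big-endian, the last byte is least significant, giving 0xEA23D013.

0xEA23D013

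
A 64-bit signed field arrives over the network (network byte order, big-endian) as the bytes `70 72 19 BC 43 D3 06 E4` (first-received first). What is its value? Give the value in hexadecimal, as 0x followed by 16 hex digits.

0x707219BC43D306E4

In big-endian order the high byte comes first in memory.
The bytes are already most-significant first: 0x707219BC43D306E4.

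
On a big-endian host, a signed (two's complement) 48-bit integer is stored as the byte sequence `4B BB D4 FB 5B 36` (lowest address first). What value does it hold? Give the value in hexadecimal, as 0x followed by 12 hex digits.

Big-endian stores the most-significant byte at the lowest address.
The bytes are already most-significant first: 0x4BBBD4FB5B36.

0x4BBBD4FB5B36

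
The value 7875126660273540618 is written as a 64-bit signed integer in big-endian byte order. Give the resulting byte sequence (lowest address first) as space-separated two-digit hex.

6D 4A 11 F9 2A D0 0E 0A

7875126660273540618 in hexadecimal, padded to 64 bits, is 0x6D4A11F92AD00E0A.
Split into bytes (most-significant first): 6D 4A 11 F9 2A D0 0E 0A.
In big-endian order the high byte comes first in memory.
So the memory order matches the most-significant-first order: 6D 4A 11 F9 2A D0 0E 0A.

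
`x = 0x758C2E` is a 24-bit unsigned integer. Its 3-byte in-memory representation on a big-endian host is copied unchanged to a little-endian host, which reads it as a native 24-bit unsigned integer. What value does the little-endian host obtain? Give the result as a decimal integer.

3050613

Stored big-endian, the bytes at ascending addresses are 75 8C 2E.
Read back as little-endian, the first byte is least significant, giving 0x2E8C75.
0x2E8C75 = 3050613.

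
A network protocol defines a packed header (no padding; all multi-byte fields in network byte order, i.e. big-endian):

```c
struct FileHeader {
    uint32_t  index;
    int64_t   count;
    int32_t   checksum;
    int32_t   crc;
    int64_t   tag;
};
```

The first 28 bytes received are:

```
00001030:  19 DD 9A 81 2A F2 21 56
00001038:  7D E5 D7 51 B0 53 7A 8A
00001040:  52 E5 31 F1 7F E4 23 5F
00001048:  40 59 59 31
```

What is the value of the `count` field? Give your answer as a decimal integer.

`count` follows `index` (4 bytes), so it starts at byte offset 4 and occupies 8 bytes.
Bytes at offsets 4..11: 2A F2 21 56 7D E5 D7 51.
In big-endian order the high byte comes first in memory.
The bytes are already most-significant first: 0x2AF221567DE5D751.
0x2AF221567DE5D751 = 3094572549320070993.

3094572549320070993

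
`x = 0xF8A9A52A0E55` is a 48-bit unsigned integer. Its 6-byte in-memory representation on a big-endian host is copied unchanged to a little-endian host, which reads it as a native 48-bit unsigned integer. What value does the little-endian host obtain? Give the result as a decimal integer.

Stored big-endian, the bytes at ascending addresses are F8 A9 A5 2A 0E 55.
Read back as little-endian, the first byte is least significant, giving 0x550E2AA5A9F8.
0x550E2AA5A9F8 = 93519333403128.

93519333403128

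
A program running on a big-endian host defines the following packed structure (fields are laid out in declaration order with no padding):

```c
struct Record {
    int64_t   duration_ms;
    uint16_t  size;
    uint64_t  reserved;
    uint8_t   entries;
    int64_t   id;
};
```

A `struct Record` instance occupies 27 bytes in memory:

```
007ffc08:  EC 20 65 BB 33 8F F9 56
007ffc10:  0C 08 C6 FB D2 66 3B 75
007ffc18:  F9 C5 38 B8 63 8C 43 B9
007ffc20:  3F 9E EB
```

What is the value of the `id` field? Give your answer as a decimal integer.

`id` follows `duration_ms` (8 B), `size` (2 B), `reserved` (8 B), `entries` (1 B), so it starts at offset 8 + 2 + 8 + 1 = 19 and occupies 8 bytes.
Bytes at offsets 19..26: B8 63 8C 43 B9 3F 9E EB.
Big-endian stores the most-significant byte at the lowest address.
The bytes are already most-significant first: 0xB8638C43B93F9EEB.
Top bit is set, so as a signed 64-bit value this is 0xB8638C43B93F9EEB − 2^64 = -5160126525537804565.

-5160126525537804565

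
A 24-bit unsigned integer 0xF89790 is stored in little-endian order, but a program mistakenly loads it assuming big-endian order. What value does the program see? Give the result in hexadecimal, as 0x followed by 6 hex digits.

0x9097F8

Stored little-endian, the bytes at ascending addresses are 90 97 F8.
Read back as big-endian, the last byte is least significant, giving 0x9097F8.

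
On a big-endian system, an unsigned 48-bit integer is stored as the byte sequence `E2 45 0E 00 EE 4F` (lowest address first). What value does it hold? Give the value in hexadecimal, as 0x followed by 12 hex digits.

0xE2450E00EE4F

Big-endian stores the most-significant byte at the lowest address.
The bytes are already most-significant first: 0xE2450E00EE4F.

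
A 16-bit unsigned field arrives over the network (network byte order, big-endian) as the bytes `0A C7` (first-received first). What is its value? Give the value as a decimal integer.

In big-endian order the high byte comes first in memory.
The bytes are already most-significant first: 0x0AC7.
0x0AC7 = 2759.

2759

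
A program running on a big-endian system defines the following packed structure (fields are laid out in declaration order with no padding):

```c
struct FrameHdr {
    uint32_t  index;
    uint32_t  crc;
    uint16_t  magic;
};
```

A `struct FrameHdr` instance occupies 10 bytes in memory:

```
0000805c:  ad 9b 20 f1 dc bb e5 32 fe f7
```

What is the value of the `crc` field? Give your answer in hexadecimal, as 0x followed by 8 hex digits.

`crc` follows `index` (4 bytes), so it starts at byte offset 4 and occupies 4 bytes.
Bytes at offsets 4..7: DC BB E5 32.
In big-endian order the high byte comes first in memory.
The bytes are already most-significant first: 0xDCBBE532.

0xDCBBE532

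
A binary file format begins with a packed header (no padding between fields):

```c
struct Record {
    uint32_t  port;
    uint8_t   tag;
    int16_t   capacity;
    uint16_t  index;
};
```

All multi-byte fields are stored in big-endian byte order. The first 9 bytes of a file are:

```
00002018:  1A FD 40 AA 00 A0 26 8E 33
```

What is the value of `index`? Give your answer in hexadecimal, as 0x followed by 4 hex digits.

`index` follows `port` (4 B), `tag` (1 B), `capacity` (2 B), so it starts at offset 4 + 1 + 2 = 7 and occupies 2 bytes.
Bytes at offsets 7..8: 8E 33.
In big-endian order the high byte comes first in memory.
The bytes are already most-significant first: 0x8E33.

0x8E33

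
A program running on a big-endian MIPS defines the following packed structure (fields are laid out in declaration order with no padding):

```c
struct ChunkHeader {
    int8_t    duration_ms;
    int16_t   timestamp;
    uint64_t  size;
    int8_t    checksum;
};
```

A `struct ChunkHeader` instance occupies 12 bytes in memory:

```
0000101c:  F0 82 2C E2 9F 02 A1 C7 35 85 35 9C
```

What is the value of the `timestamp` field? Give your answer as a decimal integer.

`timestamp` follows `duration_ms` (1 byte), so it starts at byte offset 1 and occupies 2 bytes.
Bytes at offsets 1..2: 82 2C.
Big-endian stores the most-significant byte at the lowest address.
The bytes are already most-significant first: 0x822C.
Top bit is set, so as a signed 16-bit value this is 0x822C − 2^16 = -32212.

-32212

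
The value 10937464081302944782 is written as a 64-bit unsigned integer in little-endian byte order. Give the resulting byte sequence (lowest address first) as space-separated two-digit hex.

10937464081302944782 in hexadecimal, padded to 64 bits, is 0x97C9ADA1FDA7FC0E.
Split into bytes (most-significant first): 97 C9 AD A1 FD A7 FC 0E.
Little-endian: lowest address holds the least-significant byte.
So at ascending addresses the bytes are 0E FC A7 FD A1 AD C9 97.

0E FC A7 FD A1 AD C9 97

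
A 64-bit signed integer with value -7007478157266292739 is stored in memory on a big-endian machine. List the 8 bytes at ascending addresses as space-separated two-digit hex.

9E C0 6F BE 40 D5 6F FD

Two's complement of -7007478157266292739 in 64 bits: 7007478157266292739 = 0x613F9041BF2A9003; invert → 0x9EC06FBE40D56FFC; add 1 → 0x9EC06FBE40D56FFD.
Split into bytes (most-significant first): 9E C0 6F BE 40 D5 6F FD.
In big-endian order the high byte comes first in memory.
So the memory order matches the most-significant-first order: 9E C0 6F BE 40 D5 6F FD.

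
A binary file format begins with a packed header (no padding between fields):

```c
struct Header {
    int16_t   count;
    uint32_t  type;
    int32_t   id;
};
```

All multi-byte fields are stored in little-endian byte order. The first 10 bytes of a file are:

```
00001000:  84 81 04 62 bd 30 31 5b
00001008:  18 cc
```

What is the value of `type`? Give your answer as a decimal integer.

817717764

`type` follows `count` (2 bytes), so it starts at byte offset 2 and occupies 4 bytes.
Bytes at offsets 2..5: 04 62 BD 30.
Little-endian: lowest address holds the least-significant byte.
Reassemble most-significant byte first: 30 BD 62 04 → 0x30BD6204.
0x30BD6204 = 817717764.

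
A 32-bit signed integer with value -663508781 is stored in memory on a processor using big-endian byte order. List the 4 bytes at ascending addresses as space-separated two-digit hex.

D8 73 A8 D3

Two's complement of -663508781 in 32 bits: 663508781 = 0x278C572D; invert → 0xD873A8D2; add 1 → 0xD873A8D3.
Split into bytes (most-significant first): D8 73 A8 D3.
In big-endian order the high byte comes first in memory.
So the memory order matches the most-significant-first order: D8 73 A8 D3.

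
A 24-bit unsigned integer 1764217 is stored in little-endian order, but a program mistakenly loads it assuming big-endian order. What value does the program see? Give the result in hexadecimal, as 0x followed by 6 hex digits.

0x79EB1A

1764217 in 24-bit hexadecimal is 0x1AEB79.
Stored little-endian, the bytes at ascending addresses are 79 EB 1A.
Read back as big-endian, the last byte is least significant, giving 0x79EB1A.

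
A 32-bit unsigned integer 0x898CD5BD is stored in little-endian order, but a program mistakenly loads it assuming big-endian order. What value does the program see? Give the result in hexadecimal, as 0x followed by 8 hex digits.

Stored little-endian, the bytes at ascending addresses are BD D5 8C 89.
Read back as big-endian, the last byte is least significant, giving 0xBDD58C89.

0xBDD58C89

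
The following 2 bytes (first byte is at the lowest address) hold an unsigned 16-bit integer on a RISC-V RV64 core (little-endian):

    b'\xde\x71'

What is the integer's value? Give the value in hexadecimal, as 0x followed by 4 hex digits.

0x71DE

Little-endian: lowest address holds the least-significant byte.
Reassemble most-significant byte first: 71 DE → 0x71DE.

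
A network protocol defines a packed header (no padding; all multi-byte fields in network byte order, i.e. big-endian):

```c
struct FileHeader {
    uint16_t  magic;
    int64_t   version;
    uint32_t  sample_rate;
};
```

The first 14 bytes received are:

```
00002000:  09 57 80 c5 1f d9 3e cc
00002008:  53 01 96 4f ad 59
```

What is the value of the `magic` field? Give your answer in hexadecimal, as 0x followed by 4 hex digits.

`magic` is the first field, at byte offset 0, occupying 2 bytes.
Bytes at offsets 0..1: 09 57.
In big-endian order the high byte comes first in memory.
The bytes are already most-significant first: 0x0957.

0x0957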